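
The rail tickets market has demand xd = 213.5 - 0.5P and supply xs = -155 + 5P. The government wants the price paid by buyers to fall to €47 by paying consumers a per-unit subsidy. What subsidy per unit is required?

At a buyer price of 47, quantity demanded is 213.5 − 0.5·47 = 190.
Sellers supply 190 only when they receive Ps with -155 + 5·Ps = 190, i.e. Ps = 69.
s = Ps − Pb = 69 − 47 = 22.

Required subsidy s = €22 per unit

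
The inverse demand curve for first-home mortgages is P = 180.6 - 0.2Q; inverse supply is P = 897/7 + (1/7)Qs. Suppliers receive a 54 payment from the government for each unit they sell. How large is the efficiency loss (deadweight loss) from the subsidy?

Deadweight loss = 4252.5

Pre-subsidy: 180.6 - 0.2Q = 897/7 + (1/7)Q gives Q* = 153 and P* = 150.
With the subsidy, sellers receive Ps = Pb + 54 for each unit, where Pb is the price buyers pay.
On the curves, Pb = 180.6 - 0.2Q and Ps = 897/7 + (1/7)Q; the wedge Ps − Pb = 54 gives 897/7 + (1/7)Q − (180.6 - 0.2Q) = 54, so Q' = 310.5.
Then Pb = 180.6 − 0.2·310.5 = 118.5 and Ps = 897/7 + (1/7)·310.5 = 172.5.
The subsidy expands output by 310.5 − 153 = 157.5 past the efficient level; on those units the gap between marginal cost and willingness to pay runs from 0 up to 54.
DWL = ½ × 54 × 157.5 = 4252.5.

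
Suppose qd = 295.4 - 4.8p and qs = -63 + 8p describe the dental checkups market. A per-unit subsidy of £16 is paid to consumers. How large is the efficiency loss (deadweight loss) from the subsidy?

Deadweight loss = £384

Pre-subsidy: 295.4 - 4.8p = -63 + 8p gives p* = 28, q* = 161.
With the rebate, buyers effectively pay pb = ps − 16, where ps is the price sellers receive.
Demand in terms of ps becomes qd = 295.4 − 4.8(ps − 16) = 372.2 - 4.8ps. Setting this equal to supply: 372.2 - 4.8ps = -63 + 8ps, so ps = 34.
Buyers pay pb = 34 − 16 = 18; q' = -63 + 8·34 = 209.
The subsidy expands output by 209 − 161 = 48 past the efficient level; on those units the gap between marginal cost and willingness to pay runs from 0 up to 16.
DWL = ½ × 16 × 48 = 384.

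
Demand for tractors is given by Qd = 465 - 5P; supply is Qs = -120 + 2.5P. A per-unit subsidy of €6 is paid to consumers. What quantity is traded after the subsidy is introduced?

Q' = 85

Pre-subsidy: 465 - 5P = -120 + 2.5P gives P* = 78, Q* = 75.
With the rebate, buyers effectively pay Pb = Ps − 6, where Ps is the price sellers receive.
Demand in terms of Ps becomes Qd = 465 − 5(Ps − 6) = 495 - 5Ps. Setting this equal to supply: 495 - 5Ps = -120 + 2.5Ps, so Ps = 82.
Buyers pay Pb = 82 − 6 = 76; Q' = -120 + 2.5·82 = 85.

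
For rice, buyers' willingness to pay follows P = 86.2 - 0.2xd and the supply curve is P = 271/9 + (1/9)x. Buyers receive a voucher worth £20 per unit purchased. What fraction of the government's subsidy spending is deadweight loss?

Pre-subsidy: 86.2 - 0.2x = 271/9 + (1/9)x gives x* = 1262/7 and P* = 351/7.
With the rebate, buyers effectively pay Pb = Ps − 20, where Ps is the price sellers receive.
On the curves, Pb = 86.2 - 0.2x and Ps = 271/9 + (1/9)x; the wedge Ps − Pb = 20 gives 271/9 + (1/9)x − (86.2 - 0.2x) = 20, so x' = 1712/7.
Then Pb = 86.2 − 0.2·(1712/7) = 261/7 and Ps = 271/9 + (1/9)·(1712/7) = 401/7.
ΔCS = ½(1262/7 + 1712/7)(351/7 − 261/7) = 133830/49; ΔPS = ½(1262/7 + 1712/7)(401/7 − 351/7) = 74350/49.
Government spending = 20 × 1712/7 = 34240/7.
DWL = ½ × 20 × (1712/7 − 1262/7) = 4500/7; fraction = (4500/7) / (34240/7) = 225/1712.

DWL / government spending = 225/1712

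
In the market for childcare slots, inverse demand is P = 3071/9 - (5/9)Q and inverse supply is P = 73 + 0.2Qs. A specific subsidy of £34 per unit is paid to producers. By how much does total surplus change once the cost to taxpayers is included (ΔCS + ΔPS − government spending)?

Net change in total surplus = -£765

Pre-subsidy: 3071/9 - (5/9)Q = 73 + 0.2Q gives Q* = 355 and P* = 144.
With the subsidy, sellers receive Ps = Pb + 34 for each unit, where Pb is the price buyers pay.
On the curves, Pb = 3071/9 - (5/9)Q and Ps = 73 + 0.2Q; the wedge Ps − Pb = 34 gives 73 + 0.2Q − (3071/9 - (5/9)Q) = 34, so Q' = 400.
Then Pb = 3071/9 − (5/9)·400 = 119 and Ps = 73 + 0.2·400 = 153.
ΔCS = ½(355 + 400)(144 − 119) = 9437.5; ΔPS = ½(355 + 400)(153 − 144) = 3397.5.
Government spending = 34 × 400 = 13600.
Net change = 9437.5 + 3397.5 − 13600 = -765. The loss equals the DWL triangle ½·34·45.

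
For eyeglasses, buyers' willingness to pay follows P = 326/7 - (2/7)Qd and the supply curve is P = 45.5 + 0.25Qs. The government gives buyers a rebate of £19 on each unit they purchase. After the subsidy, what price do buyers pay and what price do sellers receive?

Buyers pay 538/15; sellers receive 823/15

Pre-subsidy: 326/7 - (2/7)Q = 45.5 + 0.25Q gives Q* = 2 and P* = 46.
With the rebate, buyers effectively pay Pb = Ps − 19, where Ps is the price sellers receive.
On the curves, Pb = 326/7 - (2/7)Q and Ps = 45.5 + 0.25Q; the wedge Ps − Pb = 19 gives 45.5 + 0.25Q − (326/7 - (2/7)Q) = 19, so Q' = 562/15.
Then Pb = 326/7 − (2/7)·(562/15) = 538/15 and Ps = 45.5 + 0.25·(562/15) = 823/15.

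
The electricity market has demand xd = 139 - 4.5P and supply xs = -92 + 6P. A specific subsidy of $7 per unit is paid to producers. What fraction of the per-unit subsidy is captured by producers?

Pre-subsidy: 139 - 4.5P = -92 + 6P gives P* = 22, x* = 40.
With the subsidy, sellers receive Ps = Pb + 7 for each unit, where Pb is the price buyers pay.
Supply in terms of Pb becomes xs = -92 + 6(Pb + 7) = -50 + 6Pb. Setting this equal to demand: 139 - 4.5Pb = -50 + 6Pb, so Pb = 18.
Sellers receive Ps = 18 + 7 = 25; x' = 139 − 4.5·18 = 58.
Buyers' price falls by P* − Pb = 22 − 18 = 4; sellers' price rises by Ps − P* = 25 − 22 = 3.
So producers capture 3/7 = 3/7 of each unit of subsidy.

Producer share = 3/7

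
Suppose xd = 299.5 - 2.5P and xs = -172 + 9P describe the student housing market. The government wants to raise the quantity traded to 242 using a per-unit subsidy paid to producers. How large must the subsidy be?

Required subsidy s = 23 per unit

At x = 242, invert demand for the buyer price: Pb = (299.5 − 242)/2.5 = 23; invert supply for the seller price: Ps = (242 − (-172))/9 = 46.
The subsidy must fill the gap: s = Ps − Pb = 46 − 23 = 23.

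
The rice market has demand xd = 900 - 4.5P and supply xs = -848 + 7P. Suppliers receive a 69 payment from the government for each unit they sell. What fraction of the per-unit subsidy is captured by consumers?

Pre-subsidy: 900 - 4.5P = -848 + 7P gives P* = 152, x* = 216.
With the subsidy, sellers receive Ps = Pb + 69 for each unit, where Pb is the price buyers pay.
Supply in terms of Pb becomes xs = -848 + 7(Pb + 69) = -365 + 7Pb. Setting this equal to demand: 900 - 4.5Pb = -365 + 7Pb, so Pb = 110.
Sellers receive Ps = 110 + 69 = 179; x' = 900 − 4.5·110 = 405.
Buyers' price falls by P* − Pb = 152 − 110 = 42; sellers' price rises by Ps − P* = 179 − 152 = 27.
So consumers capture 42/69 = 14/23 of each unit of subsidy.

Consumer share = 14/23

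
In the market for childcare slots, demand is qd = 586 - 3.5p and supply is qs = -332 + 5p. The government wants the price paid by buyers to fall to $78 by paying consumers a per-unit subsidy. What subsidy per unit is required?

Required subsidy s = $51 per unit

At a buyer price of 78, quantity demanded is 586 − 3.5·78 = 313.
Sellers supply 313 only when they receive ps with -332 + 5·ps = 313, i.e. ps = 129.
s = ps − pb = 129 − 78 = 51.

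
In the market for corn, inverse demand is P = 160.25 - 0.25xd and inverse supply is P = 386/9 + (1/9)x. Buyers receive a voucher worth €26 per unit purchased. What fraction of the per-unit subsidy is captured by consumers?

Pre-subsidy: 160.25 - 0.25x = 386/9 + (1/9)x gives x* = 325 and P* = 79.
With the rebate, buyers effectively pay Pb = Ps − 26, where Ps is the price sellers receive.
On the curves, Pb = 160.25 - 0.25x and Ps = 386/9 + (1/9)x; the wedge Ps − Pb = 26 gives 386/9 + (1/9)x − (160.25 - 0.25x) = 26, so x' = 397.
Then Pb = 160.25 − 0.25·397 = 61 and Ps = 386/9 + (1/9)·397 = 87.
Buyers' price falls by P* − Pb = 79 − 61 = 18; sellers' price rises by Ps − P* = 87 − 79 = 8.
So consumers capture 18/26 = 9/13 of each unit of subsidy.

Consumer share = 9/13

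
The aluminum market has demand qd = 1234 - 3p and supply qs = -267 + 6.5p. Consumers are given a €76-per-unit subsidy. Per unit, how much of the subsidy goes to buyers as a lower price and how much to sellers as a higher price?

Pre-subsidy: 1234 - 3p = -267 + 6.5p gives p* = 158, q* = 760.
With the rebate, buyers effectively pay pb = ps − 76, where ps is the price sellers receive.
Demand in terms of ps becomes qd = 1234 − 3(ps − 76) = 1462 - 3ps. Setting this equal to supply: 1462 - 3ps = -267 + 6.5ps, so ps = 182.
Buyers pay pb = 182 − 76 = 106; q' = -267 + 6.5·182 = 916.
Buyers' price falls by p* − pb = 158 − 106 = 52; sellers' price rises by ps − p* = 182 − 158 = 24.

Buyers gain €52 per unit; sellers gain €24 per unit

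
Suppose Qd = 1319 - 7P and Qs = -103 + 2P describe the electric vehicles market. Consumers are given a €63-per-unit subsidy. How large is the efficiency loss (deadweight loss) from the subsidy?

Deadweight loss = €3087

Pre-subsidy: 1319 - 7P = -103 + 2P gives P* = 158, Q* = 213.
With the rebate, buyers effectively pay Pb = Ps − 63, where Ps is the price sellers receive.
Demand in terms of Ps becomes Qd = 1319 − 7(Ps − 63) = 1760 - 7Ps. Setting this equal to supply: 1760 - 7Ps = -103 + 2Ps, so Ps = 207.
Buyers pay Pb = 207 − 63 = 144; Q' = -103 + 2·207 = 311.
The subsidy expands output by 311 − 213 = 98 past the efficient level; on those units the gap between marginal cost and willingness to pay runs from 0 up to 63.
DWL = ½ × 63 × 98 = 3087.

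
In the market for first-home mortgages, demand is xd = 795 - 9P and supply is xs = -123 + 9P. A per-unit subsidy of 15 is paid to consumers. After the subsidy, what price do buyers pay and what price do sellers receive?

Buyers pay 43.5; sellers receive 58.5

Pre-subsidy: 795 - 9P = -123 + 9P gives P* = 51, x* = 336.
With the rebate, buyers effectively pay Pb = Ps − 15, where Ps is the price sellers receive.
Demand in terms of Ps becomes xd = 795 − 9(Ps − 15) = 930 - 9Ps. Setting this equal to supply: 930 - 9Ps = -123 + 9Ps, so Ps = 58.5.
Buyers pay Pb = 58.5 − 15 = 43.5; x' = -123 + 9·58.5 = 403.5.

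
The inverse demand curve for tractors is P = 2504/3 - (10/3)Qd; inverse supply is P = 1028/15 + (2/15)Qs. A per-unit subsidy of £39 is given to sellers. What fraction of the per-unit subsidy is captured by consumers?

Pre-subsidy: 2504/3 - (10/3)Q = 1028/15 + (2/15)Q gives Q* = 221 and P* = 98.
With the subsidy, sellers receive Ps = Pb + 39 for each unit, where Pb is the price buyers pay.
On the curves, Pb = 2504/3 - (10/3)Q and Ps = 1028/15 + (2/15)Q; the wedge Ps − Pb = 39 gives 1028/15 + (2/15)Q − (2504/3 - (10/3)Q) = 39, so Q' = 232.25.
Then Pb = 2504/3 − (10/3)·232.25 = 60.5 and Ps = 1028/15 + (2/15)·232.25 = 99.5.
Buyers' price falls by P* − Pb = 98 − 60.5 = 37.5; sellers' price rises by Ps − P* = 99.5 − 98 = 1.5.
So consumers capture 37.5/39 = 25/26 of each unit of subsidy.

Consumer share = 25/26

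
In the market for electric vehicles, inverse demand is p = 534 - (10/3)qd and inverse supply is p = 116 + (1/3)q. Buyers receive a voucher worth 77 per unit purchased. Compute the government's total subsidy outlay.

Pre-subsidy: 534 - (10/3)q = 116 + (1/3)q gives q* = 114 and p* = 154.
With the rebate, buyers effectively pay pb = ps − 77, where ps is the price sellers receive.
On the curves, pb = 534 - (10/3)q and ps = 116 + (1/3)q; the wedge ps − pb = 77 gives 116 + (1/3)q − (534 - (10/3)q) = 77, so q' = 135.
Then pb = 534 − (10/3)·135 = 84 and ps = 116 + (1/3)·135 = 161.
Government outlay = subsidy × quantity = 77 × 135 = 10395.

Government cost = 10395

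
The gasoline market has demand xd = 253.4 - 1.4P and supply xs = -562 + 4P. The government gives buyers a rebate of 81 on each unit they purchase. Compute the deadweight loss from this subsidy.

Pre-subsidy: 253.4 - 1.4P = -562 + 4P gives P* = 151, x* = 42.
With the rebate, buyers effectively pay Pb = Ps − 81, where Ps is the price sellers receive.
Demand in terms of Ps becomes xd = 253.4 − 1.4(Ps − 81) = 366.8 - 1.4Ps. Setting this equal to supply: 366.8 - 1.4Ps = -562 + 4Ps, so Ps = 172.
Buyers pay Pb = 172 − 81 = 91; x' = -562 + 4·172 = 126.
The subsidy expands output by 126 − 42 = 84 past the efficient level; on those units the gap between marginal cost and willingness to pay runs from 0 up to 81.
DWL = ½ × 81 × 84 = 3402.

Deadweight loss = 3402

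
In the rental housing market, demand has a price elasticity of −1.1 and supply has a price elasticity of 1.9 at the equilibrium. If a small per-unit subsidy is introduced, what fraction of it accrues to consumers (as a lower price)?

Consumer share = 19/30

For a small subsidy around the equilibrium, the benefit split depends on the relative slopes, which at a point are proportional to the elasticities.
Buyer share = εs/(εs + |εd|) = 1.9/(1.9 + 1.1) = 19/30; seller share = |εd|/(εs + |εd|) = 11/30.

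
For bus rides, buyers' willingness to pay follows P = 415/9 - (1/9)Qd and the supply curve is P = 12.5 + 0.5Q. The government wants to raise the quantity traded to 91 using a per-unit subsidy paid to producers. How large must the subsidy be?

Required subsidy s = 22 per unit

At Q = 91, from the demand curve buyers pay Pb = 415/9 − (1/9)·91 = 36; from the supply curve sellers need Ps = 12.5 + 0.5·91 = 58.
The subsidy must fill the gap: s = Ps − Pb = 58 − 36 = 22.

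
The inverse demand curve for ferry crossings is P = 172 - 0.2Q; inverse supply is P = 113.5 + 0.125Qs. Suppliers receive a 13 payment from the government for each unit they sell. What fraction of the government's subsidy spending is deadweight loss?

Pre-subsidy: 172 - 0.2Q = 113.5 + 0.125Q gives Q* = 180 and P* = 136.
With the subsidy, sellers receive Ps = Pb + 13 for each unit, where Pb is the price buyers pay.
On the curves, Pb = 172 - 0.2Q and Ps = 113.5 + 0.125Q; the wedge Ps − Pb = 13 gives 113.5 + 0.125Q − (172 - 0.2Q) = 13, so Q' = 220.
Then Pb = 172 − 0.2·220 = 128 and Ps = 113.5 + 0.125·220 = 141.
ΔCS = ½(180 + 220)(136 − 128) = 1600; ΔPS = ½(180 + 220)(141 − 136) = 1000.
Government spending = 13 × 220 = 2860.
DWL = ½ × 13 × (220 − 180) = 260; fraction = 260 / 2860 = 1/11.

DWL / government spending = 1/11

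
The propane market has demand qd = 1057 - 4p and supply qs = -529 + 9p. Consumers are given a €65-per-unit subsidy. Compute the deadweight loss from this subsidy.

Pre-subsidy: 1057 - 4p = -529 + 9p gives p* = 122, q* = 569.
With the rebate, buyers effectively pay pb = ps − 65, where ps is the price sellers receive.
Demand in terms of ps becomes qd = 1057 − 4(ps − 65) = 1317 - 4ps. Setting this equal to supply: 1317 - 4ps = -529 + 9ps, so ps = 142.
Buyers pay pb = 142 − 65 = 77; q' = -529 + 9·142 = 749.
The subsidy expands output by 749 − 569 = 180 past the efficient level; on those units the gap between marginal cost and willingness to pay runs from 0 up to 65.
DWL = ½ × 65 × 180 = 5850.

Deadweight loss = €5850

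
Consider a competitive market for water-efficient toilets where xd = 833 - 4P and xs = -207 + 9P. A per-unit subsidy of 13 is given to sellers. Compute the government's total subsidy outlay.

Government cost = 7137

Pre-subsidy: 833 - 4P = -207 + 9P gives P* = 80, x* = 513.
With the subsidy, sellers receive Ps = Pb + 13 for each unit, where Pb is the price buyers pay.
Supply in terms of Pb becomes xs = -207 + 9(Pb + 13) = -90 + 9Pb. Setting this equal to demand: 833 - 4Pb = -90 + 9Pb, so Pb = 71.
Sellers receive Ps = 71 + 13 = 84; x' = 833 − 4·71 = 549.
Government outlay = subsidy × quantity = 13 × 549 = 7137.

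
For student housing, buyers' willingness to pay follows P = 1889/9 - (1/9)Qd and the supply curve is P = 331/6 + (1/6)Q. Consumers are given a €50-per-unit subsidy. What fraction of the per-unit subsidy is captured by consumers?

Pre-subsidy: 1889/9 - (1/9)Q = 331/6 + (1/6)Q gives Q* = 557 and P* = 148.
With the rebate, buyers effectively pay Pb = Ps − 50, where Ps is the price sellers receive.
On the curves, Pb = 1889/9 - (1/9)Q and Ps = 331/6 + (1/6)Q; the wedge Ps − Pb = 50 gives 331/6 + (1/6)Q − (1889/9 - (1/9)Q) = 50, so Q' = 737.
Then Pb = 1889/9 − (1/9)·737 = 128 and Ps = 331/6 + (1/6)·737 = 178.
Buyers' price falls by P* − Pb = 148 − 128 = 20; sellers' price rises by Ps − P* = 178 − 148 = 30.
So consumers capture 20/50 = 0.4 of each unit of subsidy.

Consumer share = 0.4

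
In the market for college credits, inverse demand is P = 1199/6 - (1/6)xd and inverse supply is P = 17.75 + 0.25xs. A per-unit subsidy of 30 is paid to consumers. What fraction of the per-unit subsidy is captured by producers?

Pre-subsidy: 1199/6 - (1/6)x = 17.75 + 0.25x gives x* = 437 and P* = 127.
With the rebate, buyers effectively pay Pb = Ps − 30, where Ps is the price sellers receive.
On the curves, Pb = 1199/6 - (1/6)x and Ps = 17.75 + 0.25x; the wedge Ps − Pb = 30 gives 17.75 + 0.25x − (1199/6 - (1/6)x) = 30, so x' = 509.
Then Pb = 1199/6 − (1/6)·509 = 115 and Ps = 17.75 + 0.25·509 = 145.
Buyers' price falls by P* − Pb = 127 − 115 = 12; sellers' price rises by Ps − P* = 145 − 127 = 18.
So producers capture 18/30 = 0.6 of each unit of subsidy.

Producer share = 0.6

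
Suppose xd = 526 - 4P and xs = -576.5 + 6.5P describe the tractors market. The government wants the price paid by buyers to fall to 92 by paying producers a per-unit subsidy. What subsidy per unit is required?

At a buyer price of 92, quantity demanded is 526 − 4·92 = 158.
Sellers supply 158 only when they receive Ps with -576.5 + 6.5·Ps = 158, i.e. Ps = 113.
s = Ps − Pb = 113 − 92 = 21.

Required subsidy s = 21 per unit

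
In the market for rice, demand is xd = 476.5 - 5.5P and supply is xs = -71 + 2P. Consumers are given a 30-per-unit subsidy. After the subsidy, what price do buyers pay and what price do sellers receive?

Pre-subsidy: 476.5 - 5.5P = -71 + 2P gives P* = 73, x* = 75.
With the rebate, buyers effectively pay Pb = Ps − 30, where Ps is the price sellers receive.
Demand in terms of Ps becomes xd = 476.5 − 5.5(Ps − 30) = 641.5 - 5.5Ps. Setting this equal to supply: 641.5 - 5.5Ps = -71 + 2Ps, so Ps = 95.
Buyers pay Pb = 95 − 30 = 65; x' = -71 + 2·95 = 119.

Buyers pay 65; sellers receive 95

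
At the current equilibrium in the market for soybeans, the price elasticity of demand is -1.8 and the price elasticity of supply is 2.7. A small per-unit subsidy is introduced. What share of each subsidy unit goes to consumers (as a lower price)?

Consumer share = 0.6

For a small subsidy around the equilibrium, the benefit split depends on the relative slopes, which at a point are proportional to the elasticities.
Buyer share = εs/(εs + |εd|) = 2.7/(2.7 + 1.8) = 0.6; seller share = |εd|/(εs + |εd|) = 0.4.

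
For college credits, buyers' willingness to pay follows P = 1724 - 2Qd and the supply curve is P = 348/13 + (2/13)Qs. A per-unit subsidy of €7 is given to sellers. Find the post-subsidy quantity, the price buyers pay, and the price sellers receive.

Pre-subsidy: 1724 - 2Q = 348/13 + (2/13)Q gives Q* = 788 and P* = 148.
With the subsidy, sellers receive Ps = Pb + 7 for each unit, where Pb is the price buyers pay.
On the curves, Pb = 1724 - 2Q and Ps = 348/13 + (2/13)Q; the wedge Ps − Pb = 7 gives 348/13 + (2/13)Q − (1724 - 2Q) = 7, so Q' = 791.25.
Then Pb = 1724 − 2·791.25 = 141.5 and Ps = 348/13 + (2/13)·791.25 = 148.5.

Q' = 791.25; buyers pay €141.5; sellers receive €148.5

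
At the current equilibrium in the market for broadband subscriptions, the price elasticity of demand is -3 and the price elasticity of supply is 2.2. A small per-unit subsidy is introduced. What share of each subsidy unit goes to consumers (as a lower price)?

Consumer share = 11/26

For a small subsidy around the equilibrium, the benefit split depends on the relative slopes, which at a point are proportional to the elasticities.
Buyer share = εs/(εs + |εd|) = 2.2/(2.2 + 3) = 11/26; seller share = |εd|/(εs + |εd|) = 15/26.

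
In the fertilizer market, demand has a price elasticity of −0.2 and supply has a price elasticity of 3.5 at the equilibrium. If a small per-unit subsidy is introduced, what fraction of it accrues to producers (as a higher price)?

Producer share = 2/37

For a small subsidy around the equilibrium, the benefit split depends on the relative slopes, which at a point are proportional to the elasticities.
Buyer share = εs/(εs + |εd|) = 3.5/(3.5 + 0.2) = 35/37; seller share = |εd|/(εs + |εd|) = 2/37.
So producers capture 2/37 of the subsidy.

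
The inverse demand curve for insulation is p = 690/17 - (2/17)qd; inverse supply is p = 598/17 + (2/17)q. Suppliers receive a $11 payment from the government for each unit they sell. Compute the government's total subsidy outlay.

Pre-subsidy: 690/17 - (2/17)q = 598/17 + (2/17)q gives q* = 23 and p* = 644/17.
With the subsidy, sellers receive ps = pb + 11 for each unit, where pb is the price buyers pay.
On the curves, pb = 690/17 - (2/17)q and ps = 598/17 + (2/17)q; the wedge ps − pb = 11 gives 598/17 + (2/17)q − (690/17 - (2/17)q) = 11, so q' = 69.75.
Then pb = 690/17 − (2/17)·69.75 = 1101/34 and ps = 598/17 + (2/17)·69.75 = 1475/34.
Government outlay = subsidy × quantity = 11 × 69.75 = 767.25.

Government cost = $767.25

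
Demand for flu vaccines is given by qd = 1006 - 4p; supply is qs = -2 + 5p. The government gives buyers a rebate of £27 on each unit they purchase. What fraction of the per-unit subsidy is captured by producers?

Pre-subsidy: 1006 - 4p = -2 + 5p gives p* = 112, q* = 558.
With the rebate, buyers effectively pay pb = ps − 27, where ps is the price sellers receive.
Demand in terms of ps becomes qd = 1006 − 4(ps − 27) = 1114 - 4ps. Setting this equal to supply: 1114 - 4ps = -2 + 5ps, so ps = 124.
Buyers pay pb = 124 − 27 = 97; q' = -2 + 5·124 = 618.
Buyers' price falls by p* − pb = 112 − 97 = 15; sellers' price rises by ps − p* = 124 − 112 = 12.
So producers capture 12/27 = 4/9 of each unit of subsidy.

Producer share = 4/9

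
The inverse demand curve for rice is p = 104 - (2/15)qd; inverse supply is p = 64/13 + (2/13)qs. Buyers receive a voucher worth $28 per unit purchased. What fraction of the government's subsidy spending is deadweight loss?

DWL / government spending = 13/118

Pre-subsidy: 104 - (2/15)q = 64/13 + (2/13)q gives q* = 345 and p* = 58.
With the rebate, buyers effectively pay pb = ps − 28, where ps is the price sellers receive.
On the curves, pb = 104 - (2/15)q and ps = 64/13 + (2/13)q; the wedge ps − pb = 28 gives 64/13 + (2/13)q − (104 - (2/15)q) = 28, so q' = 442.5.
Then pb = 104 − (2/15)·442.5 = 45 and ps = 64/13 + (2/13)·442.5 = 73.
ΔCS = ½(345 + 442.5)(58 − 45) = 5118.75; ΔPS = ½(345 + 442.5)(73 − 58) = 5906.25.
Government spending = 28 × 442.5 = 12390.
DWL = ½ × 28 × (442.5 − 345) = 1365; fraction = 1365 / 12390 = 13/118.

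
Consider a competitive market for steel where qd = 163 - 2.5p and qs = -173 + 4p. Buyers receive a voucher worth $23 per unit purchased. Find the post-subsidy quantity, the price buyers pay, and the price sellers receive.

q' = 899/13; buyers pay 488/13; sellers receive 787/13

Pre-subsidy: 163 - 2.5p = -173 + 4p gives p* = 672/13, q* = 439/13.
With the rebate, buyers effectively pay pb = ps − 23, where ps is the price sellers receive.
Demand in terms of ps becomes qd = 163 − 2.5(ps − 23) = 220.5 - 2.5ps. Setting this equal to supply: 220.5 - 2.5ps = -173 + 4ps, so ps = 787/13.
Buyers pay pb = 787/13 − 23 = 488/13; q' = -173 + 4·(787/13) = 899/13.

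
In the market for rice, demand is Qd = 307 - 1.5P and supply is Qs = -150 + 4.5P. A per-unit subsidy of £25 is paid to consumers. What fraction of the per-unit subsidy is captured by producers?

Producer share = 0.25

Pre-subsidy: 307 - 1.5P = -150 + 4.5P gives P* = 457/6, Q* = 192.75.
With the rebate, buyers effectively pay Pb = Ps − 25, where Ps is the price sellers receive.
Demand in terms of Ps becomes Qd = 307 − 1.5(Ps − 25) = 344.5 - 1.5Ps. Setting this equal to supply: 344.5 - 1.5Ps = -150 + 4.5Ps, so Ps = 989/12.
Buyers pay Pb = 989/12 − 25 = 689/12; Q' = -150 + 4.5·(989/12) = 220.875.
Buyers' price falls by P* − Pb = 457/6 − 689/12 = 18.75; sellers' price rises by Ps − P* = 989/12 − 457/6 = 6.25.
So producers capture 6.25/25 = 0.25 of each unit of subsidy.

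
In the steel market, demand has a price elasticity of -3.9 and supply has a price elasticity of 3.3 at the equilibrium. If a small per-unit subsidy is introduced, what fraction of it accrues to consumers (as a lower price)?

Consumer share = 11/24

For a small subsidy around the equilibrium, the benefit split depends on the relative slopes, which at a point are proportional to the elasticities.
Buyer share = εs/(εs + |εd|) = 3.3/(3.3 + 3.9) = 11/24; seller share = |εd|/(εs + |εd|) = 13/24.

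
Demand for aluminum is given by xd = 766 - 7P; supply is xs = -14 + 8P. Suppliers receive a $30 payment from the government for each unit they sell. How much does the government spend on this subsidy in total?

Government cost = $15420

Pre-subsidy: 766 - 7P = -14 + 8P gives P* = 52, x* = 402.
With the subsidy, sellers receive Ps = Pb + 30 for each unit, where Pb is the price buyers pay.
Supply in terms of Pb becomes xs = -14 + 8(Pb + 30) = 226 + 8Pb. Setting this equal to demand: 766 - 7Pb = 226 + 8Pb, so Pb = 36.
Sellers receive Ps = 36 + 30 = 66; x' = 766 − 7·36 = 514.
Government outlay = subsidy × quantity = 30 × 514 = 15420.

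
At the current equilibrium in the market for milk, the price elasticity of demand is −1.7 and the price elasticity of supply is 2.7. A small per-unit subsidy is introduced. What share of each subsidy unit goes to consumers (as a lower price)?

Consumer share = 27/44

For a small subsidy around the equilibrium, the benefit split depends on the relative slopes, which at a point are proportional to the elasticities.
Buyer share = εs/(εs + |εd|) = 2.7/(2.7 + 1.7) = 27/44; seller share = |εd|/(εs + |εd|) = 17/44.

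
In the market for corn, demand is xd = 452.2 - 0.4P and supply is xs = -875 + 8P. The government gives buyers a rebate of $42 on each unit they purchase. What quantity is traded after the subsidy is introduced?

x' = 405

Pre-subsidy: 452.2 - 0.4P = -875 + 8P gives P* = 158, x* = 389.
With the rebate, buyers effectively pay Pb = Ps − 42, where Ps is the price sellers receive.
Demand in terms of Ps becomes xd = 452.2 − 0.4(Ps − 42) = 469 - 0.4Ps. Setting this equal to supply: 469 - 0.4Ps = -875 + 8Ps, so Ps = 160.
Buyers pay Pb = 160 − 42 = 118; x' = -875 + 8·160 = 405.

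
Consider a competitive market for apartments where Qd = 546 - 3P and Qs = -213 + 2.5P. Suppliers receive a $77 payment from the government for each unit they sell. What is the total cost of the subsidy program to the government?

Government cost = $18249

Pre-subsidy: 546 - 3P = -213 + 2.5P gives P* = 138, Q* = 132.
With the subsidy, sellers receive Ps = Pb + 77 for each unit, where Pb is the price buyers pay.
Supply in terms of Pb becomes Qs = -213 + 2.5(Pb + 77) = -20.5 + 2.5Pb. Setting this equal to demand: 546 - 3Pb = -20.5 + 2.5Pb, so Pb = 103.
Sellers receive Ps = 103 + 77 = 180; Q' = 546 − 3·103 = 237.
Government outlay = subsidy × quantity = 77 × 237 = 18249.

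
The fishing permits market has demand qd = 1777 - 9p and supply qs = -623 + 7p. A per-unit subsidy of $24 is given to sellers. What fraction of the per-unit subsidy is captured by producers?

Producer share = 0.5625

Pre-subsidy: 1777 - 9p = -623 + 7p gives p* = 150, q* = 427.
With the subsidy, sellers receive ps = pb + 24 for each unit, where pb is the price buyers pay.
Supply in terms of pb becomes qs = -623 + 7(pb + 24) = -455 + 7pb. Setting this equal to demand: 1777 - 9pb = -455 + 7pb, so pb = 139.5.
Sellers receive ps = 139.5 + 24 = 163.5; q' = 1777 − 9·139.5 = 521.5.
Buyers' price falls by p* − pb = 150 − 139.5 = 10.5; sellers' price rises by ps − p* = 163.5 − 150 = 13.5.
So producers capture 13.5/24 = 0.5625 of each unit of subsidy.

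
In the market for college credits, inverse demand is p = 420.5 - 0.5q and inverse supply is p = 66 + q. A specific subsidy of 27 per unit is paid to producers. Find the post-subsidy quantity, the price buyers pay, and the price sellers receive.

q' = 763/3; buyers pay 880/3; sellers receive 961/3

Pre-subsidy: 420.5 - 0.5q = 66 + q gives q* = 709/3 and p* = 907/3.
With the subsidy, sellers receive ps = pb + 27 for each unit, where pb is the price buyers pay.
On the curves, pb = 420.5 - 0.5q and ps = 66 + q; the wedge ps − pb = 27 gives 66 + q − (420.5 - 0.5q) = 27, so q' = 763/3.
Then pb = 420.5 − 0.5·(763/3) = 880/3 and ps = 66 + 1·(763/3) = 961/3.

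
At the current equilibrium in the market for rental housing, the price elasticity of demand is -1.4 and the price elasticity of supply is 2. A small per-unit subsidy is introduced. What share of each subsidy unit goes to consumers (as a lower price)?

Consumer share = 10/17

For a small subsidy around the equilibrium, the benefit split depends on the relative slopes, which at a point are proportional to the elasticities.
Buyer share = εs/(εs + |εd|) = 2/(2 + 1.4) = 10/17; seller share = |εd|/(εs + |εd|) = 7/17.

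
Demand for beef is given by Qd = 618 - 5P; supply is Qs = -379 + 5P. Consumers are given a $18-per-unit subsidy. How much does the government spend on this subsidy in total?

Government cost = $2961

Pre-subsidy: 618 - 5P = -379 + 5P gives P* = 99.7, Q* = 119.5.
With the rebate, buyers effectively pay Pb = Ps − 18, where Ps is the price sellers receive.
Demand in terms of Ps becomes Qd = 618 − 5(Ps − 18) = 708 - 5Ps. Setting this equal to supply: 708 - 5Ps = -379 + 5Ps, so Ps = 108.7.
Buyers pay Pb = 108.7 − 18 = 90.7; Q' = -379 + 5·108.7 = 164.5.
Government outlay = subsidy × quantity = 18 × 164.5 = 2961.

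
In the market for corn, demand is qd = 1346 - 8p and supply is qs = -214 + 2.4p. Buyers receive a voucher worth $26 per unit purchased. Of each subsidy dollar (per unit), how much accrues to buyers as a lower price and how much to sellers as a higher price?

Pre-subsidy: 1346 - 8p = -214 + 2.4p gives p* = 150, q* = 146.
With the rebate, buyers effectively pay pb = ps − 26, where ps is the price sellers receive.
Demand in terms of ps becomes qd = 1346 − 8(ps − 26) = 1554 - 8ps. Setting this equal to supply: 1554 - 8ps = -214 + 2.4ps, so ps = 170.
Buyers pay pb = 170 − 26 = 144; q' = -214 + 2.4·170 = 194.
Buyers' price falls by p* − pb = 150 − 144 = 6; sellers' price rises by ps − p* = 170 − 150 = 20.

Buyers gain $6 per unit; sellers gain $20 per unit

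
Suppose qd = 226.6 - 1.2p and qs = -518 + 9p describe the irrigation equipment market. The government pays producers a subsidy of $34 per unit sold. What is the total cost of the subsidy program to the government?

Government cost = $5950

Pre-subsidy: 226.6 - 1.2p = -518 + 9p gives p* = 73, q* = 139.
With the subsidy, sellers receive ps = pb + 34 for each unit, where pb is the price buyers pay.
Supply in terms of pb becomes qs = -518 + 9(pb + 34) = -212 + 9pb. Setting this equal to demand: 226.6 - 1.2pb = -212 + 9pb, so pb = 43.
Sellers receive ps = 43 + 34 = 77; q' = 226.6 − 1.2·43 = 175.
Government outlay = subsidy × quantity = 34 × 175 = 5950.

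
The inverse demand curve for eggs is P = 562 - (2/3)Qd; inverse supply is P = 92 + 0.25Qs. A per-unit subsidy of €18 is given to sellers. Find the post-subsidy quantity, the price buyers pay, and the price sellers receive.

Q' = 5856/11; buyers pay 2278/11; sellers receive 2476/11

Pre-subsidy: 562 - (2/3)Q = 92 + 0.25Q gives Q* = 5640/11 and P* = 2422/11.
With the subsidy, sellers receive Ps = Pb + 18 for each unit, where Pb is the price buyers pay.
On the curves, Pb = 562 - (2/3)Q and Ps = 92 + 0.25Q; the wedge Ps − Pb = 18 gives 92 + 0.25Q − (562 - (2/3)Q) = 18, so Q' = 5856/11.
Then Pb = 562 − (2/3)·(5856/11) = 2278/11 and Ps = 92 + 0.25·(5856/11) = 2476/11.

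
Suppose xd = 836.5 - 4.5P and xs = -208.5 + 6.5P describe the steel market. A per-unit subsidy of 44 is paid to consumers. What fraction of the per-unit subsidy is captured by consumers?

Consumer share = 13/22

Pre-subsidy: 836.5 - 4.5P = -208.5 + 6.5P gives P* = 95, x* = 409.
With the rebate, buyers effectively pay Pb = Ps − 44, where Ps is the price sellers receive.
Demand in terms of Ps becomes xd = 836.5 − 4.5(Ps − 44) = 1034.5 - 4.5Ps. Setting this equal to supply: 1034.5 - 4.5Ps = -208.5 + 6.5Ps, so Ps = 113.
Buyers pay Pb = 113 − 44 = 69; x' = -208.5 + 6.5·113 = 526.
Buyers' price falls by P* − Pb = 95 − 69 = 26; sellers' price rises by Ps − P* = 113 − 95 = 18.
So consumers capture 26/44 = 13/22 of each unit of subsidy.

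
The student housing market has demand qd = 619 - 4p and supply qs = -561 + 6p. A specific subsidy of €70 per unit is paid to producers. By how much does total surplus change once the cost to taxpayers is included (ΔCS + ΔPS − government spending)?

Pre-subsidy: 619 - 4p = -561 + 6p gives p* = 118, q* = 147.
With the subsidy, sellers receive ps = pb + 70 for each unit, where pb is the price buyers pay.
Supply in terms of pb becomes qs = -561 + 6(pb + 70) = -141 + 6pb. Setting this equal to demand: 619 - 4pb = -141 + 6pb, so pb = 76.
Sellers receive ps = 76 + 70 = 146; q' = 619 − 4·76 = 315.
ΔCS = ½(147 + 315)(118 − 76) = 9702; ΔPS = ½(147 + 315)(146 − 118) = 6468.
Government spending = 70 × 315 = 22050.
Net change = 9702 + 6468 − 22050 = -5880. The loss equals the DWL triangle ½·70·168.

Net change in total surplus = -€5880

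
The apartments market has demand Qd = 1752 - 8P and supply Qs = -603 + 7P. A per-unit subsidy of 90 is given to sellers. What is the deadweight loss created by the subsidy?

Pre-subsidy: 1752 - 8P = -603 + 7P gives P* = 157, Q* = 496.
With the subsidy, sellers receive Ps = Pb + 90 for each unit, where Pb is the price buyers pay.
Supply in terms of Pb becomes Qs = -603 + 7(Pb + 90) = 27 + 7Pb. Setting this equal to demand: 1752 - 8Pb = 27 + 7Pb, so Pb = 115.
Sellers receive Ps = 115 + 90 = 205; Q' = 1752 − 8·115 = 832.
The subsidy expands output by 832 − 496 = 336 past the efficient level; on those units the gap between marginal cost and willingness to pay runs from 0 up to 90.
DWL = ½ × 90 × 336 = 15120.

Deadweight loss = 15120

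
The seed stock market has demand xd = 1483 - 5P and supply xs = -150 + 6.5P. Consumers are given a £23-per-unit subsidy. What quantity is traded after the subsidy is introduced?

Pre-subsidy: 1483 - 5P = -150 + 6.5P gives P* = 142, x* = 773.
With the rebate, buyers effectively pay Pb = Ps − 23, where Ps is the price sellers receive.
Demand in terms of Ps becomes xd = 1483 − 5(Ps − 23) = 1598 - 5Ps. Setting this equal to supply: 1598 - 5Ps = -150 + 6.5Ps, so Ps = 152.
Buyers pay Pb = 152 − 23 = 129; x' = -150 + 6.5·152 = 838.

x' = 838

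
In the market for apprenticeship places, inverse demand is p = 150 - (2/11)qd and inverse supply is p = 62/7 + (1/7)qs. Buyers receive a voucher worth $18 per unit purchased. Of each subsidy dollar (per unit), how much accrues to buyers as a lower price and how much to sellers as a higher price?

Pre-subsidy: 150 - (2/11)q = 62/7 + (1/7)q gives q* = 434.72 and p* = 70.96.
With the rebate, buyers effectively pay pb = ps − 18, where ps is the price sellers receive.
On the curves, pb = 150 - (2/11)q and ps = 62/7 + (1/7)q; the wedge ps − pb = 18 gives 62/7 + (1/7)q − (150 - (2/11)q) = 18, so q' = 490.16.
Then pb = 150 − (2/11)·490.16 = 60.88 and ps = 62/7 + (1/7)·490.16 = 78.88.
Buyers' price falls by p* − pb = 70.96 − 60.88 = 10.08; sellers' price rises by ps − p* = 78.88 − 70.96 = 7.92.

Buyers gain $10.08 per unit; sellers gain $7.92 per unit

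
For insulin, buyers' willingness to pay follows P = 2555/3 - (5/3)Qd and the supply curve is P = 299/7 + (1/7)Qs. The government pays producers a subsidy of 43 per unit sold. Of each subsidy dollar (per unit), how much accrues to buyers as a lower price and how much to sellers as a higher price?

Buyers gain 1505/38 per unit; sellers gain 129/38 per unit

Pre-subsidy: 2555/3 - (5/3)Q = 299/7 + (1/7)Q gives Q* = 8494/19 and P* = 2025/19.
With the subsidy, sellers receive Ps = Pb + 43 for each unit, where Pb is the price buyers pay.
On the curves, Pb = 2555/3 - (5/3)Q and Ps = 299/7 + (1/7)Q; the wedge Ps − Pb = 43 gives 299/7 + (1/7)Q − (2555/3 - (5/3)Q) = 43, so Q' = 17891/38.
Then Pb = 2555/3 − (5/3)·(17891/38) = 2545/38 and Ps = 299/7 + (1/7)·(17891/38) = 4179/38.
Buyers' price falls by P* − Pb = 2025/19 − 2545/38 = 1505/38; sellers' price rises by Ps − P* = 4179/38 − 2025/19 = 129/38.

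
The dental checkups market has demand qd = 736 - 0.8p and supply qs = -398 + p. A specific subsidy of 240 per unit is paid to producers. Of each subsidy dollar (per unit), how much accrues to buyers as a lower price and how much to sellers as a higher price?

Pre-subsidy: 736 - 0.8p = -398 + p gives p* = 630, q* = 232.
With the subsidy, sellers receive ps = pb + 240 for each unit, where pb is the price buyers pay.
Supply in terms of pb becomes qs = -398 + 1(pb + 240) = -158 + pb. Setting this equal to demand: 736 - 0.8pb = -158 + pb, so pb = 1490/3.
Sellers receive ps = 1490/3 + 240 = 2210/3; q' = 736 − 0.8·(1490/3) = 1016/3.
Buyers' price falls by p* − pb = 630 − 1490/3 = 400/3; sellers' price rises by ps − p* = 2210/3 − 630 = 320/3.

Buyers gain 400/3 per unit; sellers gain 320/3 per unit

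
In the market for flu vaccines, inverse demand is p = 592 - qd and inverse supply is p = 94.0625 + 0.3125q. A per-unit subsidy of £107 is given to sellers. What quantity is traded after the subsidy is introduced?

Pre-subsidy: 592 - q = 94.0625 + 0.3125q gives q* = 7967/21 and p* = 4465/21.
With the subsidy, sellers receive ps = pb + 107 for each unit, where pb is the price buyers pay.
On the curves, pb = 592 - q and ps = 94.0625 + 0.3125q; the wedge ps − pb = 107 gives 94.0625 + 0.3125q − (592 - q) = 107, so q' = 9679/21.
Then pb = 592 − 1·(9679/21) = 2753/21 and ps = 94.0625 + 0.3125·(9679/21) = 5000/21.

q' = 9679/21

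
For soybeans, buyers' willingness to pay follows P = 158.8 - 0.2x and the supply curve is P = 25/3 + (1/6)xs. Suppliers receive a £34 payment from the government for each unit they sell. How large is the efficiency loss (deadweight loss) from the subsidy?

Pre-subsidy: 158.8 - 0.2x = 25/3 + (1/6)x gives x* = 4514/11 and P* = 844/11.
With the subsidy, sellers receive Ps = Pb + 34 for each unit, where Pb is the price buyers pay.
On the curves, Pb = 158.8 - 0.2x and Ps = 25/3 + (1/6)x; the wedge Ps − Pb = 34 gives 25/3 + (1/6)x − (158.8 - 0.2x) = 34, so x' = 5534/11.
Then Pb = 158.8 − 0.2·(5534/11) = 640/11 and Ps = 25/3 + (1/6)·(5534/11) = 1014/11.
The subsidy expands output by 5534/11 − 4514/11 = 1020/11 past the efficient level; on those units the gap between marginal cost and willingness to pay runs from 0 up to 34.
DWL = ½ × 34 × 1020/11 = 17340/11.

Deadweight loss = 17340/11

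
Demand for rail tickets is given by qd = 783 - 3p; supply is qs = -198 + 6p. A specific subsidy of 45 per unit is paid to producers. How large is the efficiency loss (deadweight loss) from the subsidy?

Pre-subsidy: 783 - 3p = -198 + 6p gives p* = 109, q* = 456.
With the subsidy, sellers receive ps = pb + 45 for each unit, where pb is the price buyers pay.
Supply in terms of pb becomes qs = -198 + 6(pb + 45) = 72 + 6pb. Setting this equal to demand: 783 - 3pb = 72 + 6pb, so pb = 79.
Sellers receive ps = 79 + 45 = 124; q' = 783 − 3·79 = 546.
The subsidy expands output by 546 − 456 = 90 past the efficient level; on those units the gap between marginal cost and willingness to pay runs from 0 up to 45.
DWL = ½ × 45 × 90 = 2025.

Deadweight loss = 2025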